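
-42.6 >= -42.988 True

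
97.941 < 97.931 False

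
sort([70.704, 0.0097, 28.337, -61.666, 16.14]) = [-61.666, 0.0097, 16.14, 28.337, 70.704]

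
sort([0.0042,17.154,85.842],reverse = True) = [85.842,17.154,0.0042]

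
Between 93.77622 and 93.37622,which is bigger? 93.77622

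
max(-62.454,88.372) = 88.372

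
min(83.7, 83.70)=83.7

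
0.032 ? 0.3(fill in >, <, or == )<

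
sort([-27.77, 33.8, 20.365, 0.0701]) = [-27.77, 0.0701, 20.365, 33.8]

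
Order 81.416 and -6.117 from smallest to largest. -6.117, 81.416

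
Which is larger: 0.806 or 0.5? 0.806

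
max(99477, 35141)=99477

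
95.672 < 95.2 False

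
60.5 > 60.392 True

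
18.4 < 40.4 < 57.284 True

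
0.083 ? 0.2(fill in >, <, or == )<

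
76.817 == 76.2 False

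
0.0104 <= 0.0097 False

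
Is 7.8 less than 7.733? No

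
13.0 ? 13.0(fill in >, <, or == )==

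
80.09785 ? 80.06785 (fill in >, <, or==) >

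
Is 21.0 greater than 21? No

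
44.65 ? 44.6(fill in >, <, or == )>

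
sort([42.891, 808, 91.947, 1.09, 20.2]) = [1.09, 20.2, 42.891, 91.947, 808]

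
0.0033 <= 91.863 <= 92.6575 True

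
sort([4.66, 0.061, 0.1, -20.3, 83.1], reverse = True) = [83.1, 4.66, 0.1, 0.061, -20.3]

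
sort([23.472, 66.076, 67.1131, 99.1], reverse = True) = [99.1, 67.1131, 66.076, 23.472]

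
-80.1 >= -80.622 True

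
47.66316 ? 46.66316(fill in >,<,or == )>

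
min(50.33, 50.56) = 50.33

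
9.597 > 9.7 False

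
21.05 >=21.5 False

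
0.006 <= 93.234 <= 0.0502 False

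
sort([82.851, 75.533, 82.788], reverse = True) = [82.851, 82.788, 75.533]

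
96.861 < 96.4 False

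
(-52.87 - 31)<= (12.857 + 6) True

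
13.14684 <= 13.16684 True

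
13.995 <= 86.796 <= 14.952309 False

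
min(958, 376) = 376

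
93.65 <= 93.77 True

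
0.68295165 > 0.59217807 True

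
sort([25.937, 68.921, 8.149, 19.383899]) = [8.149, 19.383899, 25.937, 68.921]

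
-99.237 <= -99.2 True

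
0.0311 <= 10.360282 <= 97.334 True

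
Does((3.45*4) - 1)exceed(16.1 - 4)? Yes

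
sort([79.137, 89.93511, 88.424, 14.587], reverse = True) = [89.93511, 88.424, 79.137, 14.587]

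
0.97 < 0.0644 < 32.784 False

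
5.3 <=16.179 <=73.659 True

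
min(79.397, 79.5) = 79.397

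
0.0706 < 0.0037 False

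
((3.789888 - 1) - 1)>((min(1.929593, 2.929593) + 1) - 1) False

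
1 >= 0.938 True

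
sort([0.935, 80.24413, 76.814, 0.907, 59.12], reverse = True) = [80.24413, 76.814, 59.12, 0.935, 0.907]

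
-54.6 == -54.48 False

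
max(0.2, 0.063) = 0.2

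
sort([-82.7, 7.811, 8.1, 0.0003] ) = [-82.7, 0.0003, 7.811, 8.1]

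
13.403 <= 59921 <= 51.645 False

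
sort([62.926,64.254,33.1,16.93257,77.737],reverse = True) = [77.737,64.254,62.926,33.1,16.93257]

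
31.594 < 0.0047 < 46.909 False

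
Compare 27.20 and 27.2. They are equal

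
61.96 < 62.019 True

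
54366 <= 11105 False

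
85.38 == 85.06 False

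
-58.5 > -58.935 True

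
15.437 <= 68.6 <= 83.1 True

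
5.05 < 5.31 True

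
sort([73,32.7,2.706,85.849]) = [2.706,32.7,73,85.849]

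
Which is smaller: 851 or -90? -90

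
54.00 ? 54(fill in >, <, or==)==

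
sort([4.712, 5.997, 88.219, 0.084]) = [0.084, 4.712, 5.997, 88.219]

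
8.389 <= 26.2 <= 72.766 True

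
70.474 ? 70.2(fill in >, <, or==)>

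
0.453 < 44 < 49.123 True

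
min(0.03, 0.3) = 0.03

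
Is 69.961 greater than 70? No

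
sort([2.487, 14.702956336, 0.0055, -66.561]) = [-66.561, 0.0055, 2.487, 14.702956336]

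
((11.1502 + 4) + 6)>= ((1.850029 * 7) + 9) False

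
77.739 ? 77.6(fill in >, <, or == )>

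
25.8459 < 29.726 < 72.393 True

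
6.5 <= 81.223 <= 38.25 False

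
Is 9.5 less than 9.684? Yes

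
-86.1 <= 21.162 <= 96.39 True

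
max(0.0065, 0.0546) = 0.0546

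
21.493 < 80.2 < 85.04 True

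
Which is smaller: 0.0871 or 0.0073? 0.0073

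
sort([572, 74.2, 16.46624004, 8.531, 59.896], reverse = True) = [572, 74.2, 59.896, 16.46624004, 8.531]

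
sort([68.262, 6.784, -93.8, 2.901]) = [-93.8, 2.901, 6.784, 68.262]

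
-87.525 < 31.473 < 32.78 True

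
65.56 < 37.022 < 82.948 False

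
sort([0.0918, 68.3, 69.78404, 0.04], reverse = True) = [69.78404, 68.3, 0.0918, 0.04]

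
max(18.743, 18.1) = 18.743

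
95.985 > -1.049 True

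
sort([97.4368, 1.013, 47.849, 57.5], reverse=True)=[97.4368, 57.5, 47.849, 1.013]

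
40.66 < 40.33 False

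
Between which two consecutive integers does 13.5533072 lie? 13 and 14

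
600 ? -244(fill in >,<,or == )>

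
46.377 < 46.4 True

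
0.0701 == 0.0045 False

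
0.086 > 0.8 False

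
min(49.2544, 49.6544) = 49.2544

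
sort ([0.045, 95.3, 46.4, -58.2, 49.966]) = [-58.2, 0.045, 46.4, 49.966, 95.3]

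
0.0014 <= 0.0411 True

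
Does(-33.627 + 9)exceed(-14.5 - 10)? No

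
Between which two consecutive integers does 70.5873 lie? 70 and 71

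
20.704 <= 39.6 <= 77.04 True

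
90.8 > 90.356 True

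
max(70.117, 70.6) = 70.6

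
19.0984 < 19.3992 True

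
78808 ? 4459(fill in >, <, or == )>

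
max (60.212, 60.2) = 60.212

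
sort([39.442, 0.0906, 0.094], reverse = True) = [39.442, 0.094, 0.0906]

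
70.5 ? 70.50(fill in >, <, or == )==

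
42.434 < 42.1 False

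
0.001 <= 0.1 True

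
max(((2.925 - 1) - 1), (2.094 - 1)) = 1.094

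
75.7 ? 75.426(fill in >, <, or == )>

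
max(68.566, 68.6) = 68.6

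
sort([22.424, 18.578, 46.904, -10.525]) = [-10.525, 18.578, 22.424, 46.904]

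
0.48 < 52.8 True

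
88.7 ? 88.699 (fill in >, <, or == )>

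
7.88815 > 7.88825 False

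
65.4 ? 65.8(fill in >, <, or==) <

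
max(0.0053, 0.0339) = 0.0339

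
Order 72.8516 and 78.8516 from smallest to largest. 72.8516, 78.8516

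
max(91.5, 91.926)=91.926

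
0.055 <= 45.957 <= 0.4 False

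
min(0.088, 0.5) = 0.088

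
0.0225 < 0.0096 False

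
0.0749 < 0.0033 False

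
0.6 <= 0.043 False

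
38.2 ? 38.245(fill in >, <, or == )<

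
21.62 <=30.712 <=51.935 True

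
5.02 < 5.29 True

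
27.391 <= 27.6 True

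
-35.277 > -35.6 True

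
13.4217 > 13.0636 True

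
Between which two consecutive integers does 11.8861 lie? 11 and 12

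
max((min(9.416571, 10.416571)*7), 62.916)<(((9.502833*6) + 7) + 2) True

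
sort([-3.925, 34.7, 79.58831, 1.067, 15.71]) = [-3.925, 1.067, 15.71, 34.7, 79.58831]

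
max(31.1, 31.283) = 31.283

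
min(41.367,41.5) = 41.367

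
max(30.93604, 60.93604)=60.93604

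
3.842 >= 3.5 True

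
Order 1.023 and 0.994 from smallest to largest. 0.994, 1.023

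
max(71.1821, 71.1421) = 71.1821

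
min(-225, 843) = -225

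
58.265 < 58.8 True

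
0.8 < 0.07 False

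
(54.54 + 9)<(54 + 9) False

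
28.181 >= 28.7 False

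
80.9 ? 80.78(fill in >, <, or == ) >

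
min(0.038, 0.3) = 0.038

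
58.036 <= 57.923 False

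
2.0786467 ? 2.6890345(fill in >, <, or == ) <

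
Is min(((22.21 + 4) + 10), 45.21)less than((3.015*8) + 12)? No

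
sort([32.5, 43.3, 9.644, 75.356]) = [9.644, 32.5, 43.3, 75.356]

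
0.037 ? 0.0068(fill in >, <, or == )>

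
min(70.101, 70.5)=70.101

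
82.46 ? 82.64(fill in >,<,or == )<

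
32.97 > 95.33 False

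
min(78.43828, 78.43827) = 78.43827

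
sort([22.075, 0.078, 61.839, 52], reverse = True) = [61.839, 52, 22.075, 0.078]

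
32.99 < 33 True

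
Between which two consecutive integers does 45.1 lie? 45 and 46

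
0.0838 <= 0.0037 False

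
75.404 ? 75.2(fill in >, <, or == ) >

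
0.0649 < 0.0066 False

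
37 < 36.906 False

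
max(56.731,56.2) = 56.731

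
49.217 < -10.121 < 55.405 False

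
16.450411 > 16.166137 True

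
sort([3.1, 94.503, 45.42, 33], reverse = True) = [94.503, 45.42, 33, 3.1]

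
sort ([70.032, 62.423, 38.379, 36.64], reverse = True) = [70.032, 62.423, 38.379, 36.64]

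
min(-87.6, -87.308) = -87.6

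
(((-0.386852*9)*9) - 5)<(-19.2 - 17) True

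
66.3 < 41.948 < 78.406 False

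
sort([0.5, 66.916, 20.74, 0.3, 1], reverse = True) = [66.916, 20.74, 1, 0.5, 0.3]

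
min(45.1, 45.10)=45.1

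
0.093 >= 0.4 False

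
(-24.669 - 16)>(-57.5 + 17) False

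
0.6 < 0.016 False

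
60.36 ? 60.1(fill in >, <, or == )>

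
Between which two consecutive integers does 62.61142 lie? 62 and 63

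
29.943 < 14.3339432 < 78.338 False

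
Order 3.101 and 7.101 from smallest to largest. 3.101, 7.101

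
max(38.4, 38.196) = 38.4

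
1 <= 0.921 False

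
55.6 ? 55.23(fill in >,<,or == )>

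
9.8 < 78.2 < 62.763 False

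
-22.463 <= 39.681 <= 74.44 True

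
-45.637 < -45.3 True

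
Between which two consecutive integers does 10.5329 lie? 10 and 11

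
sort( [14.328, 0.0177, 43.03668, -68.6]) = [-68.6, 0.0177, 14.328, 43.03668]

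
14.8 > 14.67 True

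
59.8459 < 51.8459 False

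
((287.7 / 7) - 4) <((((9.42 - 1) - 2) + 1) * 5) False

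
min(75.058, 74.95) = 74.95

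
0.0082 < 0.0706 True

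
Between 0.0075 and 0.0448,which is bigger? 0.0448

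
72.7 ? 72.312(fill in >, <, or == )>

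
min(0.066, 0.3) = 0.066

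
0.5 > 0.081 True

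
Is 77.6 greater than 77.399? Yes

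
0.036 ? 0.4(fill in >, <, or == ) <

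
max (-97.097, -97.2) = -97.097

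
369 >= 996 False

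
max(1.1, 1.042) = 1.1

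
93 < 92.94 False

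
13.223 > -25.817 True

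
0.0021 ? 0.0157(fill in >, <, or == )<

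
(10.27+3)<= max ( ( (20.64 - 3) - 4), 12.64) True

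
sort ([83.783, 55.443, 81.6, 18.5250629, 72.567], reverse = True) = [83.783, 81.6, 72.567, 55.443, 18.5250629]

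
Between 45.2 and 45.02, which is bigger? 45.2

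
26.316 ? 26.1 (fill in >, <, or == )>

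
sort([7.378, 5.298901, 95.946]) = [5.298901, 7.378, 95.946]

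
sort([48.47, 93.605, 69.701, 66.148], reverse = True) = [93.605, 69.701, 66.148, 48.47]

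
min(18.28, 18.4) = 18.28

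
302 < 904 True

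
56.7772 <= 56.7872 True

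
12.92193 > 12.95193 False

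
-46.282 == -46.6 False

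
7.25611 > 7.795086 False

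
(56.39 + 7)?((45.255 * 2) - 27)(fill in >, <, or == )<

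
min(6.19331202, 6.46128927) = 6.19331202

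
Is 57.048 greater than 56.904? Yes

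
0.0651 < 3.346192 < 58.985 True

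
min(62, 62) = 62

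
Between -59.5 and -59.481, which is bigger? -59.481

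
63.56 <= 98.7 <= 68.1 False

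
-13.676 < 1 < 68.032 True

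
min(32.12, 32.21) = 32.12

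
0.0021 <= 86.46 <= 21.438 False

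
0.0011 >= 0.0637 False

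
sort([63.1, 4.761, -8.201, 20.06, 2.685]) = [-8.201, 2.685, 4.761, 20.06, 63.1]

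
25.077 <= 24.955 False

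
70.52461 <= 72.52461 True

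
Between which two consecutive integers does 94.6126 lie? 94 and 95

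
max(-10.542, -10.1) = -10.1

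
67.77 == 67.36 False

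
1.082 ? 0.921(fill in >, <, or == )>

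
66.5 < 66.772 True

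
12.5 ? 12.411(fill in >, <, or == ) >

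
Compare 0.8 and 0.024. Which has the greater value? 0.8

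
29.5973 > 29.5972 True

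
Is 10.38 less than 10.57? Yes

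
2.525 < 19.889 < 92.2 True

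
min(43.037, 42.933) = 42.933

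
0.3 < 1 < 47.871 True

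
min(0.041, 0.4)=0.041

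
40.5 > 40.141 True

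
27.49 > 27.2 True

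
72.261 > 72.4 False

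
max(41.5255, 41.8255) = 41.8255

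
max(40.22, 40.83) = 40.83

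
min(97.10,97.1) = 97.10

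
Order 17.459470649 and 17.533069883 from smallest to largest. 17.459470649, 17.533069883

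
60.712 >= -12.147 True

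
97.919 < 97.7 False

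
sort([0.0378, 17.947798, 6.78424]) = [0.0378, 6.78424, 17.947798]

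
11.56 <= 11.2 False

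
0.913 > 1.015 False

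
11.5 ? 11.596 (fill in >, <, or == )<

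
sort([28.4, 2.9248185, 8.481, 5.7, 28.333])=[2.9248185, 5.7, 8.481, 28.333, 28.4]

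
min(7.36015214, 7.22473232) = 7.22473232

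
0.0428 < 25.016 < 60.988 True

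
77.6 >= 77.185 True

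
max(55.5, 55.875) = 55.875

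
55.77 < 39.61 False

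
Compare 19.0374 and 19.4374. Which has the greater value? 19.4374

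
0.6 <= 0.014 False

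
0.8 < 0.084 False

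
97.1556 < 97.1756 True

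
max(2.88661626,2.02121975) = 2.88661626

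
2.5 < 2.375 False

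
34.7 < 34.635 False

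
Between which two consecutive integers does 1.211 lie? 1 and 2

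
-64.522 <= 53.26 True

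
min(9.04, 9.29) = 9.04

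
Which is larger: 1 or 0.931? 1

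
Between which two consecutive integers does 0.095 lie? 0 and 1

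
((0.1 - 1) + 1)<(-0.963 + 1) False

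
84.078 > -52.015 True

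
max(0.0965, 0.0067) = 0.0965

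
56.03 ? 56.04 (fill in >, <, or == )<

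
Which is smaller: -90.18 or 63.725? -90.18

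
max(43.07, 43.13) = 43.13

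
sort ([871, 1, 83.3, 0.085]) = [0.085, 1, 83.3, 871]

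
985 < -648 False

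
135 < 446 True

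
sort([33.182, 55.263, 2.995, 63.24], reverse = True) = [63.24, 55.263, 33.182, 2.995]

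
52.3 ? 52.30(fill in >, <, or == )==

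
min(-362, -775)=-775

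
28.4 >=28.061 True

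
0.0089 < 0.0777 True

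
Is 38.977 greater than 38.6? Yes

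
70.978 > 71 False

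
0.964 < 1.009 True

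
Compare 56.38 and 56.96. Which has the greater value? 56.96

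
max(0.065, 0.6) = 0.6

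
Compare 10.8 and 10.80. They are equal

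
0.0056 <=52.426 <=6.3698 False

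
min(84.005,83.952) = 83.952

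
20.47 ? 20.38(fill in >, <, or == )>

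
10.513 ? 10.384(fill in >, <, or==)>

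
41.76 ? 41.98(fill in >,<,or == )<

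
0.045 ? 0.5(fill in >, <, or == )<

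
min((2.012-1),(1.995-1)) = 0.995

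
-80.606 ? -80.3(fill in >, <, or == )<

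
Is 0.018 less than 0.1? Yes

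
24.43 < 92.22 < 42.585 False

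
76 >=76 True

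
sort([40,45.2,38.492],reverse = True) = [45.2,40,38.492]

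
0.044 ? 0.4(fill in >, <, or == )<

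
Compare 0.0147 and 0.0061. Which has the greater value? 0.0147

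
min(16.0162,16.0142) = 16.0142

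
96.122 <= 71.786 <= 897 False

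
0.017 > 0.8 False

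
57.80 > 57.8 False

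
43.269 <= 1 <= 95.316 False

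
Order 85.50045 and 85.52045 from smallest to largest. 85.50045, 85.52045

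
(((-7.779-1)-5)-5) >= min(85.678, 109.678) False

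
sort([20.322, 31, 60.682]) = [20.322, 31, 60.682]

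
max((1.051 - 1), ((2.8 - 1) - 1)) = 0.8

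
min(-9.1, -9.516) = -9.516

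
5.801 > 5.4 True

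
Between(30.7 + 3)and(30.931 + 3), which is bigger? (30.931 + 3)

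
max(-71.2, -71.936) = -71.2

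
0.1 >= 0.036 True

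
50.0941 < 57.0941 True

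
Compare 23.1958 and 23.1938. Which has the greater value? 23.1958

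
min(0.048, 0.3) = 0.048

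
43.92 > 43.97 False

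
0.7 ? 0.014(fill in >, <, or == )>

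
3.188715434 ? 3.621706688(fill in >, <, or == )<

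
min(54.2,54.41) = 54.2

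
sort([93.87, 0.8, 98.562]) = [0.8, 93.87, 98.562]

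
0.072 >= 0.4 False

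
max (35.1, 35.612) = 35.612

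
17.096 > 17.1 False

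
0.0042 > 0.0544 False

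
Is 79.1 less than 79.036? No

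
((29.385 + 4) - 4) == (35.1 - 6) False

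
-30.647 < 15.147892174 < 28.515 True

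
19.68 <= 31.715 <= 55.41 True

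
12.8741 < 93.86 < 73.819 False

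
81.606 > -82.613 True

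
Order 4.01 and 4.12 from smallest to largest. 4.01, 4.12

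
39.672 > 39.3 True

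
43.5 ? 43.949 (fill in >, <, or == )<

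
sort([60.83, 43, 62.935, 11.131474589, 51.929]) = [11.131474589, 43, 51.929, 60.83, 62.935]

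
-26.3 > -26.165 False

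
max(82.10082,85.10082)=85.10082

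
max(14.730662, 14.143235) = 14.730662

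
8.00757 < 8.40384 True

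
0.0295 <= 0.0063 False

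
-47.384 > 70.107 False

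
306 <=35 False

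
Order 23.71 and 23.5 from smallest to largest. 23.5, 23.71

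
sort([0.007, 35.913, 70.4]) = [0.007, 35.913, 70.4]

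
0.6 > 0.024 True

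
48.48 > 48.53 False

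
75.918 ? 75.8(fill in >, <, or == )>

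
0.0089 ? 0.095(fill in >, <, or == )<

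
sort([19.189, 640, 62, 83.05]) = [19.189, 62, 83.05, 640]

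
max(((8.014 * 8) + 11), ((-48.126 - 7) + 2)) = 75.112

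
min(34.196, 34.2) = 34.196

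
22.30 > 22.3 False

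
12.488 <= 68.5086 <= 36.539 False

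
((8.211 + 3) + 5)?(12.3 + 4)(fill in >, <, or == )<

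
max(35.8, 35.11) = 35.8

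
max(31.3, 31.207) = 31.3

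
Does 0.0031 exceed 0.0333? No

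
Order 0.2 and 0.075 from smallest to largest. 0.075, 0.2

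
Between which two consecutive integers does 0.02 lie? 0 and 1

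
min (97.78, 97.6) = 97.6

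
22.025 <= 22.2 True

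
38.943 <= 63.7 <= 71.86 True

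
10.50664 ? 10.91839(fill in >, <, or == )<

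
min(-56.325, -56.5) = -56.5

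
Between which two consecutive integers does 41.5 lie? 41 and 42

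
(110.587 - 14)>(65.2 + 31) True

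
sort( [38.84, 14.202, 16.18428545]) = [14.202, 16.18428545, 38.84]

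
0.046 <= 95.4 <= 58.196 False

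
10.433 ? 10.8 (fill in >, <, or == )<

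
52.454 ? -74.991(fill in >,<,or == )>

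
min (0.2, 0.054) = 0.054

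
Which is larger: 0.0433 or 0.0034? 0.0433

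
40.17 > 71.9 False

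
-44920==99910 False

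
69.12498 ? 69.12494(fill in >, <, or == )>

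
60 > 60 False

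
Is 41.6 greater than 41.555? Yes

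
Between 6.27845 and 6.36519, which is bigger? 6.36519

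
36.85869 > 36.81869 True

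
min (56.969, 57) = 56.969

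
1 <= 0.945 False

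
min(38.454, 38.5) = 38.454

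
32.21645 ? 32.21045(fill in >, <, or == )>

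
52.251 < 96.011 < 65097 True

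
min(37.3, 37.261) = 37.261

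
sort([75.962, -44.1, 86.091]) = [-44.1, 75.962, 86.091]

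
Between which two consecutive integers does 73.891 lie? 73 and 74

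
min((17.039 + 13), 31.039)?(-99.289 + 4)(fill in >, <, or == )>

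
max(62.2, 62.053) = 62.2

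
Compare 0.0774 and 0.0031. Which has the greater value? 0.0774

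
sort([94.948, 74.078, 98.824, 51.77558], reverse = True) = [98.824, 94.948, 74.078, 51.77558]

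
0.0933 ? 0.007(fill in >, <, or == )>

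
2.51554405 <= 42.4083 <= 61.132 True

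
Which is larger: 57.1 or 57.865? 57.865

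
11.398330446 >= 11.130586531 True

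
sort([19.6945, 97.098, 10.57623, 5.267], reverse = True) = [97.098, 19.6945, 10.57623, 5.267]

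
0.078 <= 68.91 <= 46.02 False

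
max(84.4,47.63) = 84.4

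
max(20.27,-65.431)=20.27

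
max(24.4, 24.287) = 24.4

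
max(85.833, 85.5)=85.833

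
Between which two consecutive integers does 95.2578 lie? 95 and 96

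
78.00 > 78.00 False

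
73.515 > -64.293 True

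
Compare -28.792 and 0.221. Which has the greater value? 0.221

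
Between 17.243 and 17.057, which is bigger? 17.243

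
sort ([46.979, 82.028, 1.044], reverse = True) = [82.028, 46.979, 1.044]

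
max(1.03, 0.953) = 1.03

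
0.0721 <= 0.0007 False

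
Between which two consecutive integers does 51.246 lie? 51 and 52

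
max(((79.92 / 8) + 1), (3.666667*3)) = 11.000001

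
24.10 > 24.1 False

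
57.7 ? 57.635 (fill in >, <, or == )>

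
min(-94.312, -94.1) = -94.312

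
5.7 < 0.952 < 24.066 False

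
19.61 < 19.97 True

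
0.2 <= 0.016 False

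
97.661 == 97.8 False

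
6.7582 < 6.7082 False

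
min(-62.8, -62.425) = -62.8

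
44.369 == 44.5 False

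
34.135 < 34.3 True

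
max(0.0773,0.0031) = 0.0773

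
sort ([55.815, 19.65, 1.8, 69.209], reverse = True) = [69.209, 55.815, 19.65, 1.8]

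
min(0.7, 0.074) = 0.074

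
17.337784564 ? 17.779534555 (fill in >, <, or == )<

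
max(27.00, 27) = 27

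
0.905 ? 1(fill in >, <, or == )<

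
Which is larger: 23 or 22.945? 23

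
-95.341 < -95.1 True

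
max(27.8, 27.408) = 27.8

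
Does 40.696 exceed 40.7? No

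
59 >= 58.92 True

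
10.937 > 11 False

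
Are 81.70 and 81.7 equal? Yes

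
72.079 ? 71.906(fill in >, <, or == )>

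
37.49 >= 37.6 False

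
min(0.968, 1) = 0.968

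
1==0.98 False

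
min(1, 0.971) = 0.971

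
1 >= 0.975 True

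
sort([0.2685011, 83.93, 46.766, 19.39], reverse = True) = [83.93, 46.766, 19.39, 0.2685011]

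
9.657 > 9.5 True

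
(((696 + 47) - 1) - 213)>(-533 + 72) True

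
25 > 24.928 True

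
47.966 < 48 True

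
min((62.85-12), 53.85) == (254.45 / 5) False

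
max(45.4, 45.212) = 45.4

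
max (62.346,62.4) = 62.4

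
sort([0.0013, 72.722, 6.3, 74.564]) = [0.0013, 6.3, 72.722, 74.564]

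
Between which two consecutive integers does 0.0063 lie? 0 and 1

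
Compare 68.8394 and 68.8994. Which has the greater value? 68.8994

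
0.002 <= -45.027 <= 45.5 False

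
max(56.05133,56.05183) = 56.05183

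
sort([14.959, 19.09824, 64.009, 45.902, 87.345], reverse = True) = [87.345, 64.009, 45.902, 19.09824, 14.959]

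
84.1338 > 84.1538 False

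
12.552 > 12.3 True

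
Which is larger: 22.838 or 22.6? 22.838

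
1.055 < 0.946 False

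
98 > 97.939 True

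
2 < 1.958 False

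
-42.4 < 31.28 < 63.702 True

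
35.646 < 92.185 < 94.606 True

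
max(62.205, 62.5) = 62.5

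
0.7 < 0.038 False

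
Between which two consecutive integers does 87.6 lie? 87 and 88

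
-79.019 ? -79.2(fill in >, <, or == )>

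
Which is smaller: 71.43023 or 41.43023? 41.43023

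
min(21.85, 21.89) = 21.85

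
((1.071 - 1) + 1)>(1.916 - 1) True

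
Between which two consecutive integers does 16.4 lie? 16 and 17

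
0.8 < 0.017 False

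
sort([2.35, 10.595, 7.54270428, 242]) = [2.35, 7.54270428, 10.595, 242]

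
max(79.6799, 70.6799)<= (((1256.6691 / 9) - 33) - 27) False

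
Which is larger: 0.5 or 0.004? 0.5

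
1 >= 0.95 True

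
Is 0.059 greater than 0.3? No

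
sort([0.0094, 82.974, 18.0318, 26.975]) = [0.0094, 18.0318, 26.975, 82.974]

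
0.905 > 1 False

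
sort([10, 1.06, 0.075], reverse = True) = [10, 1.06, 0.075]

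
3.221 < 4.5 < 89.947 True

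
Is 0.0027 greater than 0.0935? No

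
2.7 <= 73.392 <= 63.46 False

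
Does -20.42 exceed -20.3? No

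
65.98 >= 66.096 False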